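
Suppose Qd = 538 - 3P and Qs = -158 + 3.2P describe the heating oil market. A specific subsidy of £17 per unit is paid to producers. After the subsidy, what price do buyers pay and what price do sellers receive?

Buyers pay 3208/31; sellers receive 3735/31

Pre-subsidy: 538 - 3P = -158 + 3.2P gives P* = 3480/31, Q* = 6238/31.
With the subsidy, sellers receive Ps = Pb + 17 for each unit, where Pb is the price buyers pay.
Supply in terms of Pb becomes Qs = -158 + 3.2(Pb + 17) = -103.6 + 3.2Pb. Setting this equal to demand: 538 - 3Pb = -103.6 + 3.2Pb, so Pb = 3208/31.
Sellers receive Ps = 3208/31 + 17 = 3735/31; Q' = 538 − 3·(3208/31) = 7054/31.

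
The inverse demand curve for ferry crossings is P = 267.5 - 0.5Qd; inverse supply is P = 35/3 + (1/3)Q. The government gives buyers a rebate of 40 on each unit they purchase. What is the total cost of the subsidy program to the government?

Government cost = 14200

Pre-subsidy: 267.5 - 0.5Q = 35/3 + (1/3)Q gives Q* = 307 and P* = 114.
With the rebate, buyers effectively pay Pb = Ps − 40, where Ps is the price sellers receive.
On the curves, Pb = 267.5 - 0.5Q and Ps = 35/3 + (1/3)Q; the wedge Ps − Pb = 40 gives 35/3 + (1/3)Q − (267.5 - 0.5Q) = 40, so Q' = 355.
Then Pb = 267.5 − 0.5·355 = 90 and Ps = 35/3 + (1/3)·355 = 130.
Government outlay = subsidy × quantity = 40 × 355 = 14200.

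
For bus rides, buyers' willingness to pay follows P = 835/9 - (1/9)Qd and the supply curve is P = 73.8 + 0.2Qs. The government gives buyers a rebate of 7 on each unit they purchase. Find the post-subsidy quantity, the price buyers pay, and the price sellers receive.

Pre-subsidy: 835/9 - (1/9)Q = 73.8 + 0.2Q gives Q* = 61 and P* = 86.
With the rebate, buyers effectively pay Pb = Ps − 7, where Ps is the price sellers receive.
On the curves, Pb = 835/9 - (1/9)Q and Ps = 73.8 + 0.2Q; the wedge Ps − Pb = 7 gives 73.8 + 0.2Q − (835/9 - (1/9)Q) = 7, so Q' = 83.5.
Then Pb = 835/9 − (1/9)·83.5 = 83.5 and Ps = 73.8 + 0.2·83.5 = 90.5.

Q' = 83.5; buyers pay 83.5; sellers receive 90.5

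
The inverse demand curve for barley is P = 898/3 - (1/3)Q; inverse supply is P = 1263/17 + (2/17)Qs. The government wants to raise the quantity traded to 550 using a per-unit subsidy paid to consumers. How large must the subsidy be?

Required subsidy s = 23 per unit

At Q = 550, from the demand curve buyers pay Pb = 898/3 − (1/3)·550 = 116; from the supply curve sellers need Ps = 1263/17 + (2/17)·550 = 139.
The subsidy must fill the gap: s = Ps − Pb = 139 − 116 = 23.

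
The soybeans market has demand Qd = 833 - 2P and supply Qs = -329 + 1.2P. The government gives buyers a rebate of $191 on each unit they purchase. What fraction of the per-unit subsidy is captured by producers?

Pre-subsidy: 833 - 2P = -329 + 1.2P gives P* = 363.125, Q* = 106.75.
With the rebate, buyers effectively pay Pb = Ps − 191, where Ps is the price sellers receive.
Demand in terms of Ps becomes Qd = 833 − 2(Ps − 191) = 1215 - 2Ps. Setting this equal to supply: 1215 - 2Ps = -329 + 1.2Ps, so Ps = 482.5.
Buyers pay Pb = 482.5 − 191 = 291.5; Q' = -329 + 1.2·482.5 = 250.
Buyers' price falls by P* − Pb = 363.125 − 291.5 = 71.625; sellers' price rises by Ps − P* = 482.5 − 363.125 = 119.375.
So producers capture 119.375/191 = 0.625 of each unit of subsidy.

Producer share = 0.625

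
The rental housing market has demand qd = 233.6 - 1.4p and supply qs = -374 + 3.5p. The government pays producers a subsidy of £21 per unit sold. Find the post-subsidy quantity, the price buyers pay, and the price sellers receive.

Pre-subsidy: 233.6 - 1.4p = -374 + 3.5p gives p* = 124, q* = 60.
With the subsidy, sellers receive ps = pb + 21 for each unit, where pb is the price buyers pay.
Supply in terms of pb becomes qs = -374 + 3.5(pb + 21) = -300.5 + 3.5pb. Setting this equal to demand: 233.6 - 1.4pb = -300.5 + 3.5pb, so pb = 109.
Sellers receive ps = 109 + 21 = 130; q' = 233.6 − 1.4·109 = 81.

q' = 81; buyers pay £109; sellers receive £130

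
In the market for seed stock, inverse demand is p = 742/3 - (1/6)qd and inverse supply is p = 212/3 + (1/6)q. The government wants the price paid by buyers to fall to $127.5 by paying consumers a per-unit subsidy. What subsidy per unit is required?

At a buyer price of 127.5, quantity demanded is 1484 − 6·127.5 = 719.
Sellers supply 719 only when they receive ps = 212/3 + (1/6)·719 = 190.5.
s = ps − pb = 190.5 − 127.5 = 63.

Required subsidy s = $63 per unit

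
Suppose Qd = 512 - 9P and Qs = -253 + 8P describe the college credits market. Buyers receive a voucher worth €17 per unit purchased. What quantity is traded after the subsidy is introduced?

Q' = 179

Pre-subsidy: 512 - 9P = -253 + 8P gives P* = 45, Q* = 107.
With the rebate, buyers effectively pay Pb = Ps − 17, where Ps is the price sellers receive.
Demand in terms of Ps becomes Qd = 512 − 9(Ps − 17) = 665 - 9Ps. Setting this equal to supply: 665 - 9Ps = -253 + 8Ps, so Ps = 54.
Buyers pay Pb = 54 − 17 = 37; Q' = -253 + 8·54 = 179.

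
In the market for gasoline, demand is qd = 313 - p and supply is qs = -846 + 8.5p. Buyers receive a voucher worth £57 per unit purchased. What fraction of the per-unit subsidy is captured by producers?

Pre-subsidy: 313 - p = -846 + 8.5p gives p* = 122, q* = 191.
With the rebate, buyers effectively pay pb = ps − 57, where ps is the price sellers receive.
Demand in terms of ps becomes qd = 313 − 1(ps − 57) = 370 - ps. Setting this equal to supply: 370 - ps = -846 + 8.5ps, so ps = 128.
Buyers pay pb = 128 − 57 = 71; q' = -846 + 8.5·128 = 242.
Buyers' price falls by p* − pb = 122 − 71 = 51; sellers' price rises by ps − p* = 128 − 122 = 6.
So producers capture 6/57 = 2/19 of each unit of subsidy.

Producer share = 2/19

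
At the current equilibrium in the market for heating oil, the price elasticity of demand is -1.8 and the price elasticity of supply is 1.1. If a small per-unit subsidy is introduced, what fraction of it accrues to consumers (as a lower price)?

Consumer share = 11/29

For a small subsidy around the equilibrium, the benefit split depends on the relative slopes, which at a point are proportional to the elasticities.
Buyer share = εs/(εs + |εd|) = 1.1/(1.1 + 1.8) = 11/29; seller share = |εd|/(εs + |εd|) = 18/29.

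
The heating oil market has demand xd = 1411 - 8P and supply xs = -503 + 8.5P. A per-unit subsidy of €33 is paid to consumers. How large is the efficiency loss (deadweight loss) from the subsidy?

Deadweight loss = €2244

Pre-subsidy: 1411 - 8P = -503 + 8.5P gives P* = 116, x* = 483.
With the rebate, buyers effectively pay Pb = Ps − 33, where Ps is the price sellers receive.
Demand in terms of Ps becomes xd = 1411 − 8(Ps − 33) = 1675 - 8Ps. Setting this equal to supply: 1675 - 8Ps = -503 + 8.5Ps, so Ps = 132.
Buyers pay Pb = 132 − 33 = 99; x' = -503 + 8.5·132 = 619.
The subsidy expands output by 619 − 483 = 136 past the efficient level; on those units the gap between marginal cost and willingness to pay runs from 0 up to 33.
DWL = ½ × 33 × 136 = 2244.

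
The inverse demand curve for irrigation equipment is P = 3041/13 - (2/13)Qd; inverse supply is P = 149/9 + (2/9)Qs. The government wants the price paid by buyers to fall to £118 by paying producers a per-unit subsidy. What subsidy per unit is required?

Required subsidy s = £66 per unit

At a buyer price of 118, quantity demanded is 1520.5 − 6.5·118 = 753.5.
Sellers supply 753.5 only when they receive Ps = 149/9 + (2/9)·753.5 = 184.
s = Ps − Pb = 184 − 118 = 66.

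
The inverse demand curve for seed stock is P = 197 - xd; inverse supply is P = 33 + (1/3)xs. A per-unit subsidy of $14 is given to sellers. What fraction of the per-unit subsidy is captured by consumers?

Pre-subsidy: 197 - x = 33 + (1/3)x gives x* = 123 and P* = 74.
With the subsidy, sellers receive Ps = Pb + 14 for each unit, where Pb is the price buyers pay.
On the curves, Pb = 197 - x and Ps = 33 + (1/3)x; the wedge Ps − Pb = 14 gives 33 + (1/3)x − (197 - x) = 14, so x' = 133.5.
Then Pb = 197 − 1·133.5 = 63.5 and Ps = 33 + (1/3)·133.5 = 77.5.
Buyers' price falls by P* − Pb = 74 − 63.5 = 10.5; sellers' price rises by Ps − P* = 77.5 − 74 = 3.5.
So consumers capture 10.5/14 = 0.75 of each unit of subsidy.

Consumer share = 0.75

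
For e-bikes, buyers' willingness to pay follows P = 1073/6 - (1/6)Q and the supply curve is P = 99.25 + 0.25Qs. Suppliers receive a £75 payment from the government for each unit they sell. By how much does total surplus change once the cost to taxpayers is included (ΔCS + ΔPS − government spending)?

Net change in total surplus = -£6750

Pre-subsidy: 1073/6 - (1/6)Q = 99.25 + 0.25Q gives Q* = 191 and P* = 147.
With the subsidy, sellers receive Ps = Pb + 75 for each unit, where Pb is the price buyers pay.
On the curves, Pb = 1073/6 - (1/6)Q and Ps = 99.25 + 0.25Q; the wedge Ps − Pb = 75 gives 99.25 + 0.25Q − (1073/6 - (1/6)Q) = 75, so Q' = 371.
Then Pb = 1073/6 − (1/6)·371 = 117 and Ps = 99.25 + 0.25·371 = 192.
ΔCS = ½(191 + 371)(147 − 117) = 8430; ΔPS = ½(191 + 371)(192 − 147) = 12645.
Government spending = 75 × 371 = 27825.
Net change = 8430 + 12645 − 27825 = -6750. The loss equals the DWL triangle ½·75·180.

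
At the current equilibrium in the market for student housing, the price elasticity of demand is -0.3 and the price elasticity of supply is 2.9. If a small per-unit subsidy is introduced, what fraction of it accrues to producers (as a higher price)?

For a small subsidy around the equilibrium, the benefit split depends on the relative slopes, which at a point are proportional to the elasticities.
Buyer share = εs/(εs + |εd|) = 2.9/(2.9 + 0.3) = 0.90625; seller share = |εd|/(εs + |εd|) = 0.09375.
So producers capture 0.09375 of the subsidy.

Producer share = 0.09375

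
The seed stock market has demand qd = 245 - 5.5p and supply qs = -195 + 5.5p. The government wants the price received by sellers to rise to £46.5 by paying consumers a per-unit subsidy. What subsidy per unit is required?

Required subsidy s = £13 per unit

At a seller price of 46.5, quantity supplied is -195 + 5.5·46.5 = 60.75.
Buyers absorb 60.75 only when they pay pb with 245 − 5.5·pb = 60.75, i.e. pb = 33.5.
s = ps − pb = 46.5 − 33.5 = 13.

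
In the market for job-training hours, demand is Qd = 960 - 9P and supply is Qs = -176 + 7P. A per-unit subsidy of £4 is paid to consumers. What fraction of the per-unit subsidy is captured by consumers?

Consumer share = 0.4375

Pre-subsidy: 960 - 9P = -176 + 7P gives P* = 71, Q* = 321.
With the rebate, buyers effectively pay Pb = Ps − 4, where Ps is the price sellers receive.
Demand in terms of Ps becomes Qd = 960 − 9(Ps − 4) = 996 - 9Ps. Setting this equal to supply: 996 - 9Ps = -176 + 7Ps, so Ps = 73.25.
Buyers pay Pb = 73.25 − 4 = 69.25; Q' = -176 + 7·73.25 = 336.75.
Buyers' price falls by P* − Pb = 71 − 69.25 = 1.75; sellers' price rises by Ps − P* = 73.25 − 71 = 2.25.
So consumers capture 1.75/4 = 0.4375 of each unit of subsidy.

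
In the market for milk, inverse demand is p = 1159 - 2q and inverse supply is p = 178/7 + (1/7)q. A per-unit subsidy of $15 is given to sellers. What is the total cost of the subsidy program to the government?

Pre-subsidy: 1159 - 2q = 178/7 + (1/7)q gives q* = 529 and p* = 101.
With the subsidy, sellers receive ps = pb + 15 for each unit, where pb is the price buyers pay.
On the curves, pb = 1159 - 2q and ps = 178/7 + (1/7)q; the wedge ps − pb = 15 gives 178/7 + (1/7)q − (1159 - 2q) = 15, so q' = 536.
Then pb = 1159 − 2·536 = 87 and ps = 178/7 + (1/7)·536 = 102.
Government outlay = subsidy × quantity = 15 × 536 = 8040.

Government cost = $8040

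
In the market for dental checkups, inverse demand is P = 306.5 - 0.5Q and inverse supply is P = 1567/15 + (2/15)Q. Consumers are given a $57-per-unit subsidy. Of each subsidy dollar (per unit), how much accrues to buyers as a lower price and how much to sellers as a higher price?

Buyers gain $45 per unit; sellers gain $12 per unit

Pre-subsidy: 306.5 - 0.5Q = 1567/15 + (2/15)Q gives Q* = 319 and P* = 147.
With the rebate, buyers effectively pay Pb = Ps − 57, where Ps is the price sellers receive.
On the curves, Pb = 306.5 - 0.5Q and Ps = 1567/15 + (2/15)Q; the wedge Ps − Pb = 57 gives 1567/15 + (2/15)Q − (306.5 - 0.5Q) = 57, so Q' = 409.
Then Pb = 306.5 − 0.5·409 = 102 and Ps = 1567/15 + (2/15)·409 = 159.
Buyers' price falls by P* − Pb = 147 − 102 = 45; sellers' price rises by Ps − P* = 159 − 147 = 12.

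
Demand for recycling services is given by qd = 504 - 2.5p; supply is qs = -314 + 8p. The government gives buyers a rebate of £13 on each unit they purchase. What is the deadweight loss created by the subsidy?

Pre-subsidy: 504 - 2.5p = -314 + 8p gives p* = 1636/21, q* = 6494/21.
With the rebate, buyers effectively pay pb = ps − 13, where ps is the price sellers receive.
Demand in terms of ps becomes qd = 504 − 2.5(ps − 13) = 536.5 - 2.5ps. Setting this equal to supply: 536.5 - 2.5ps = -314 + 8ps, so ps = 81.
Buyers pay pb = 81 − 13 = 68; q' = -314 + 8·81 = 334.
The subsidy expands output by 334 − 6494/21 = 520/21 past the efficient level; on those units the gap between marginal cost and willingness to pay runs from 0 up to 13.
DWL = ½ × 13 × 520/21 = 3380/21.

Deadweight loss = 3380/21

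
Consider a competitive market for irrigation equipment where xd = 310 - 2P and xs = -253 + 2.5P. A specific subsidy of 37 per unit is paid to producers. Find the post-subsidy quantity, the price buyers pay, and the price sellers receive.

x' = 908/9; buyers pay 941/9; sellers receive 1274/9

Pre-subsidy: 310 - 2P = -253 + 2.5P gives P* = 1126/9, x* = 538/9.
With the subsidy, sellers receive Ps = Pb + 37 for each unit, where Pb is the price buyers pay.
Supply in terms of Pb becomes xs = -253 + 2.5(Pb + 37) = -160.5 + 2.5Pb. Setting this equal to demand: 310 - 2Pb = -160.5 + 2.5Pb, so Pb = 941/9.
Sellers receive Ps = 941/9 + 37 = 1274/9; x' = 310 − 2·(941/9) = 908/9.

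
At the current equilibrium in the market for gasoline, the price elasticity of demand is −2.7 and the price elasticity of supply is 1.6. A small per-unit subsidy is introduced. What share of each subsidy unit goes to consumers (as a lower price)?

Consumer share = 16/43

For a small subsidy around the equilibrium, the benefit split depends on the relative slopes, which at a point are proportional to the elasticities.
Buyer share = εs/(εs + |εd|) = 1.6/(1.6 + 2.7) = 16/43; seller share = |εd|/(εs + |εd|) = 27/43.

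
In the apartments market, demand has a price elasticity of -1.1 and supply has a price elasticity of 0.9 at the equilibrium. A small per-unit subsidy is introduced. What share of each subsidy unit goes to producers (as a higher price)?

For a small subsidy around the equilibrium, the benefit split depends on the relative slopes, which at a point are proportional to the elasticities.
Buyer share = εs/(εs + |εd|) = 0.9/(0.9 + 1.1) = 0.45; seller share = |εd|/(εs + |εd|) = 0.55.
So producers capture 0.55 of the subsidy.

Producer share = 0.55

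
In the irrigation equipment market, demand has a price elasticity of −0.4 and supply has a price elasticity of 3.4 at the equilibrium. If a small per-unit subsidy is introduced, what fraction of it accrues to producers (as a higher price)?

Producer share = 2/19

For a small subsidy around the equilibrium, the benefit split depends on the relative slopes, which at a point are proportional to the elasticities.
Buyer share = εs/(εs + |εd|) = 3.4/(3.4 + 0.4) = 17/19; seller share = |εd|/(εs + |εd|) = 2/19.
So producers capture 2/19 of the subsidy.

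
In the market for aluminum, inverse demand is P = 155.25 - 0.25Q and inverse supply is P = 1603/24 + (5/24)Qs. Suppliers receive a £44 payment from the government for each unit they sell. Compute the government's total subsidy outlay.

Government cost = £12716

Pre-subsidy: 155.25 - 0.25Q = 1603/24 + (5/24)Q gives Q* = 193 and P* = 107.
With the subsidy, sellers receive Ps = Pb + 44 for each unit, where Pb is the price buyers pay.
On the curves, Pb = 155.25 - 0.25Q and Ps = 1603/24 + (5/24)Q; the wedge Ps − Pb = 44 gives 1603/24 + (5/24)Q − (155.25 - 0.25Q) = 44, so Q' = 289.
Then Pb = 155.25 − 0.25·289 = 83 and Ps = 1603/24 + (5/24)·289 = 127.
Government outlay = subsidy × quantity = 44 × 289 = 12716.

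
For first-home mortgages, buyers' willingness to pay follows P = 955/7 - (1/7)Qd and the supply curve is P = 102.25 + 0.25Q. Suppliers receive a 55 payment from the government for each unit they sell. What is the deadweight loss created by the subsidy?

Deadweight loss = 3850

Pre-subsidy: 955/7 - (1/7)Q = 102.25 + 0.25Q gives Q* = 87 and P* = 124.
With the subsidy, sellers receive Ps = Pb + 55 for each unit, where Pb is the price buyers pay.
On the curves, Pb = 955/7 - (1/7)Q and Ps = 102.25 + 0.25Q; the wedge Ps − Pb = 55 gives 102.25 + 0.25Q − (955/7 - (1/7)Q) = 55, so Q' = 227.
Then Pb = 955/7 − (1/7)·227 = 104 and Ps = 102.25 + 0.25·227 = 159.
The subsidy expands output by 227 − 87 = 140 past the efficient level; on those units the gap between marginal cost and willingness to pay runs from 0 up to 55.
DWL = ½ × 55 × 140 = 3850.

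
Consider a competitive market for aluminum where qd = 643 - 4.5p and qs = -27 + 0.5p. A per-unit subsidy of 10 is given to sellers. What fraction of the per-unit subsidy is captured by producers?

Producer share = 0.9

Pre-subsidy: 643 - 4.5p = -27 + 0.5p gives p* = 134, q* = 40.
With the subsidy, sellers receive ps = pb + 10 for each unit, where pb is the price buyers pay.
Supply in terms of pb becomes qs = -27 + 0.5(pb + 10) = -22 + 0.5pb. Setting this equal to demand: 643 - 4.5pb = -22 + 0.5pb, so pb = 133.
Sellers receive ps = 133 + 10 = 143; q' = 643 − 4.5·133 = 44.5.
Buyers' price falls by p* − pb = 134 − 133 = 1; sellers' price rises by ps − p* = 143 − 134 = 9.
So producers capture 9/10 = 0.9 of each unit of subsidy.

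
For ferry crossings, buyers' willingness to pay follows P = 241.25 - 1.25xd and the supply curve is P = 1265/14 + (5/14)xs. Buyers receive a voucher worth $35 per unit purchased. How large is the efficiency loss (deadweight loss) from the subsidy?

Pre-subsidy: 241.25 - 1.25x = 1265/14 + (5/14)x gives x* = 845/9 and P* = 1115/9.
With the rebate, buyers effectively pay Pb = Ps − 35, where Ps is the price sellers receive.
On the curves, Pb = 241.25 - 1.25x and Ps = 1265/14 + (5/14)x; the wedge Ps − Pb = 35 gives 1265/14 + (5/14)x − (241.25 - 1.25x) = 35, so x' = 347/3.
Then Pb = 241.25 − 1.25·(347/3) = 290/3 and Ps = 1265/14 + (5/14)·(347/3) = 395/3.
The subsidy expands output by 347/3 − 845/9 = 196/9 past the efficient level; on those units the gap between marginal cost and willingness to pay runs from 0 up to 35.
DWL = ½ × 35 × 196/9 = 3430/9.

Deadweight loss = 3430/9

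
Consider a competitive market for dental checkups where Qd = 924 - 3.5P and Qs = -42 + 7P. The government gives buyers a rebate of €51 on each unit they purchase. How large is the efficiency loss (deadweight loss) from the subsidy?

Pre-subsidy: 924 - 3.5P = -42 + 7P gives P* = 92, Q* = 602.
With the rebate, buyers effectively pay Pb = Ps − 51, where Ps is the price sellers receive.
Demand in terms of Ps becomes Qd = 924 − 3.5(Ps − 51) = 1102.5 - 3.5Ps. Setting this equal to supply: 1102.5 - 3.5Ps = -42 + 7Ps, so Ps = 109.
Buyers pay Pb = 109 − 51 = 58; Q' = -42 + 7·109 = 721.
The subsidy expands output by 721 − 602 = 119 past the efficient level; on those units the gap between marginal cost and willingness to pay runs from 0 up to 51.
DWL = ½ × 51 × 119 = 3034.5.

Deadweight loss = €3034.5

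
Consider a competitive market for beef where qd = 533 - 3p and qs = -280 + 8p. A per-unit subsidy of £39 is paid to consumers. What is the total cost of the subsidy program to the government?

Government cost = 170040/11

Pre-subsidy: 533 - 3p = -280 + 8p gives p* = 813/11, q* = 3424/11.
With the rebate, buyers effectively pay pb = ps − 39, where ps is the price sellers receive.
Demand in terms of ps becomes qd = 533 − 3(ps − 39) = 650 - 3ps. Setting this equal to supply: 650 - 3ps = -280 + 8ps, so ps = 930/11.
Buyers pay pb = 930/11 − 39 = 501/11; q' = -280 + 8·(930/11) = 4360/11.
Government outlay = subsidy × quantity = 39 × 4360/11 = 170040/11.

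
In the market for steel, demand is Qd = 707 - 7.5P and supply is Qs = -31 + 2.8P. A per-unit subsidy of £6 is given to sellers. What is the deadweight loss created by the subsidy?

Pre-subsidy: 707 - 7.5P = -31 + 2.8P gives P* = 7380/103, Q* = 17471/103.
With the subsidy, sellers receive Ps = Pb + 6 for each unit, where Pb is the price buyers pay.
Supply in terms of Pb becomes Qs = -31 + 2.8(Pb + 6) = -14.2 + 2.8Pb. Setting this equal to demand: 707 - 7.5Pb = -14.2 + 2.8Pb, so Pb = 7212/103.
Sellers receive Ps = 7212/103 + 6 = 7830/103; Q' = 707 − 7.5·(7212/103) = 18731/103.
The subsidy expands output by 18731/103 − 17471/103 = 1260/103 past the efficient level; on those units the gap between marginal cost and willingness to pay runs from 0 up to 6.
DWL = ½ × 6 × 1260/103 = 3780/103.

Deadweight loss = 3780/103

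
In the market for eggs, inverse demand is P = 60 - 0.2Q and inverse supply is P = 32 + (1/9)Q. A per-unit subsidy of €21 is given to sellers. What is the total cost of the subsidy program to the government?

Pre-subsidy: 60 - 0.2Q = 32 + (1/9)Q gives Q* = 90 and P* = 42.
With the subsidy, sellers receive Ps = Pb + 21 for each unit, where Pb is the price buyers pay.
On the curves, Pb = 60 - 0.2Q and Ps = 32 + (1/9)Q; the wedge Ps − Pb = 21 gives 32 + (1/9)Q − (60 - 0.2Q) = 21, so Q' = 157.5.
Then Pb = 60 − 0.2·157.5 = 28.5 and Ps = 32 + (1/9)·157.5 = 49.5.
Government outlay = subsidy × quantity = 21 × 157.5 = 3307.5.

Government cost = €3307.5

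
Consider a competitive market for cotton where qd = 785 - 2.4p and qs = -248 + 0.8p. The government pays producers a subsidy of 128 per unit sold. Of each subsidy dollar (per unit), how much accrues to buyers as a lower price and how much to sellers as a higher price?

Buyers gain 32 per unit; sellers gain 96 per unit

Pre-subsidy: 785 - 2.4p = -248 + 0.8p gives p* = 322.8125, q* = 10.25.
With the subsidy, sellers receive ps = pb + 128 for each unit, where pb is the price buyers pay.
Supply in terms of pb becomes qs = -248 + 0.8(pb + 128) = -145.6 + 0.8pb. Setting this equal to demand: 785 - 2.4pb = -145.6 + 0.8pb, so pb = 290.8125.
Sellers receive ps = 290.8125 + 128 = 418.8125; q' = 785 − 2.4·290.8125 = 87.05.
Buyers' price falls by p* − pb = 322.8125 − 290.8125 = 32; sellers' price rises by ps − p* = 418.8125 − 322.8125 = 96.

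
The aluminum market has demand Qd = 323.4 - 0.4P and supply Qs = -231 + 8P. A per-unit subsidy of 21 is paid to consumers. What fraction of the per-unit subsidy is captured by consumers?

Consumer share = 20/21

Pre-subsidy: 323.4 - 0.4P = -231 + 8P gives P* = 66, Q* = 297.
With the rebate, buyers effectively pay Pb = Ps − 21, where Ps is the price sellers receive.
Demand in terms of Ps becomes Qd = 323.4 − 0.4(Ps − 21) = 331.8 - 0.4Ps. Setting this equal to supply: 331.8 - 0.4Ps = -231 + 8Ps, so Ps = 67.
Buyers pay Pb = 67 − 21 = 46; Q' = -231 + 8·67 = 305.
Buyers' price falls by P* − Pb = 66 − 46 = 20; sellers' price rises by Ps − P* = 67 − 66 = 1.
So consumers capture 20/21 = 20/21 of each unit of subsidy.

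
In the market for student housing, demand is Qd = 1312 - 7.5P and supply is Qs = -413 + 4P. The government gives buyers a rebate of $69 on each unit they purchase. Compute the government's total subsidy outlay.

Government cost = $25323

Pre-subsidy: 1312 - 7.5P = -413 + 4P gives P* = 150, Q* = 187.
With the rebate, buyers effectively pay Pb = Ps − 69, where Ps is the price sellers receive.
Demand in terms of Ps becomes Qd = 1312 − 7.5(Ps − 69) = 1829.5 - 7.5Ps. Setting this equal to supply: 1829.5 - 7.5Ps = -413 + 4Ps, so Ps = 195.
Buyers pay Pb = 195 − 69 = 126; Q' = -413 + 4·195 = 367.
Government outlay = subsidy × quantity = 69 × 367 = 25323.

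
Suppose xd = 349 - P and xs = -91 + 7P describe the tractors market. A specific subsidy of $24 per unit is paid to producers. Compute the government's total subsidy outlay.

Government cost = $7560

Pre-subsidy: 349 - P = -91 + 7P gives P* = 55, x* = 294.
With the subsidy, sellers receive Ps = Pb + 24 for each unit, where Pb is the price buyers pay.
Supply in terms of Pb becomes xs = -91 + 7(Pb + 24) = 77 + 7Pb. Setting this equal to demand: 349 - Pb = 77 + 7Pb, so Pb = 34.
Sellers receive Ps = 34 + 24 = 58; x' = 349 − 1·34 = 315.
Government outlay = subsidy × quantity = 24 × 315 = 7560.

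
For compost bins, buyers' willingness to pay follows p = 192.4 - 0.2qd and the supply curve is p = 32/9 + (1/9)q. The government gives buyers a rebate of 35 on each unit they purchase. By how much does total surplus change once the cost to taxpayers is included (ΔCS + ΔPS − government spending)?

Net change in total surplus = -1968.75

Pre-subsidy: 192.4 - 0.2q = 32/9 + (1/9)q gives q* = 607 and p* = 71.
With the rebate, buyers effectively pay pb = ps − 35, where ps is the price sellers receive.
On the curves, pb = 192.4 - 0.2q and ps = 32/9 + (1/9)q; the wedge ps − pb = 35 gives 32/9 + (1/9)q − (192.4 - 0.2q) = 35, so q' = 719.5.
Then pb = 192.4 − 0.2·719.5 = 48.5 and ps = 32/9 + (1/9)·719.5 = 83.5.
ΔCS = ½(607 + 719.5)(71 − 48.5) = 14923.125; ΔPS = ½(607 + 719.5)(83.5 − 71) = 8290.625.
Government spending = 35 × 719.5 = 25182.5.
Net change = 14923.125 + 8290.625 − 25182.5 = -1968.75. The loss equals the DWL triangle ½·35·112.5.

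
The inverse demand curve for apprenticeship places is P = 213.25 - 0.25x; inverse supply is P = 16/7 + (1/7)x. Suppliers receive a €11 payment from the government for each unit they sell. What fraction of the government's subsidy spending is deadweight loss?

Pre-subsidy: 213.25 - 0.25x = 16/7 + (1/7)x gives x* = 537 and P* = 79.
With the subsidy, sellers receive Ps = Pb + 11 for each unit, where Pb is the price buyers pay.
On the curves, Pb = 213.25 - 0.25x and Ps = 16/7 + (1/7)x; the wedge Ps − Pb = 11 gives 16/7 + (1/7)x − (213.25 - 0.25x) = 11, so x' = 565.
Then Pb = 213.25 − 0.25·565 = 72 and Ps = 16/7 + (1/7)·565 = 83.
ΔCS = ½(537 + 565)(79 − 72) = 3857; ΔPS = ½(537 + 565)(83 − 79) = 2204.
Government spending = 11 × 565 = 6215.
DWL = ½ × 11 × (565 − 537) = 154; fraction = 154 / 6215 = 14/565.

DWL / government spending = 14/565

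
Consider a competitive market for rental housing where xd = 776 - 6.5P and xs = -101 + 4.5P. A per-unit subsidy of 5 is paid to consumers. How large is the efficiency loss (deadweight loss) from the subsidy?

Deadweight loss = 2925/88

Pre-subsidy: 776 - 6.5P = -101 + 4.5P gives P* = 877/11, x* = 5671/22.
With the rebate, buyers effectively pay Pb = Ps − 5, where Ps is the price sellers receive.
Demand in terms of Ps becomes xd = 776 − 6.5(Ps − 5) = 808.5 - 6.5Ps. Setting this equal to supply: 808.5 - 6.5Ps = -101 + 4.5Ps, so Ps = 1819/22.
Buyers pay Pb = 1819/22 − 5 = 1709/22; x' = -101 + 4.5·(1819/22) = 11927/44.
The subsidy expands output by 11927/44 − 5671/22 = 585/44 past the efficient level; on those units the gap between marginal cost and willingness to pay runs from 0 up to 5.
DWL = ½ × 5 × 585/44 = 2925/88.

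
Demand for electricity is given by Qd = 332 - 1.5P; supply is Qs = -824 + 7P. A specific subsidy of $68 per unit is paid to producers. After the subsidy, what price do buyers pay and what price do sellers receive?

Pre-subsidy: 332 - 1.5P = -824 + 7P gives P* = 136, Q* = 128.
With the subsidy, sellers receive Ps = Pb + 68 for each unit, where Pb is the price buyers pay.
Supply in terms of Pb becomes Qs = -824 + 7(Pb + 68) = -348 + 7Pb. Setting this equal to demand: 332 - 1.5Pb = -348 + 7Pb, so Pb = 80.
Sellers receive Ps = 80 + 68 = 148; Q' = 332 − 1.5·80 = 212.

Buyers pay $80; sellers receive $148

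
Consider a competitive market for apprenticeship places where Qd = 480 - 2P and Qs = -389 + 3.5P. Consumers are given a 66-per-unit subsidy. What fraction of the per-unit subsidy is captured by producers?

Producer share = 4/11

Pre-subsidy: 480 - 2P = -389 + 3.5P gives P* = 158, Q* = 164.
With the rebate, buyers effectively pay Pb = Ps − 66, where Ps is the price sellers receive.
Demand in terms of Ps becomes Qd = 480 − 2(Ps − 66) = 612 - 2Ps. Setting this equal to supply: 612 - 2Ps = -389 + 3.5Ps, so Ps = 182.
Buyers pay Pb = 182 − 66 = 116; Q' = -389 + 3.5·182 = 248.
Buyers' price falls by P* − Pb = 158 − 116 = 42; sellers' price rises by Ps − P* = 182 − 158 = 24.
So producers capture 24/66 = 4/11 of each unit of subsidy.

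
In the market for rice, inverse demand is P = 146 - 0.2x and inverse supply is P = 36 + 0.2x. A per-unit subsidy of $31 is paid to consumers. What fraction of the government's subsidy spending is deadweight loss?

DWL / government spending = 31/282

Pre-subsidy: 146 - 0.2x = 36 + 0.2x gives x* = 275 and P* = 91.
With the rebate, buyers effectively pay Pb = Ps − 31, where Ps is the price sellers receive.
On the curves, Pb = 146 - 0.2x and Ps = 36 + 0.2x; the wedge Ps − Pb = 31 gives 36 + 0.2x − (146 - 0.2x) = 31, so x' = 352.5.
Then Pb = 146 − 0.2·352.5 = 75.5 and Ps = 36 + 0.2·352.5 = 106.5.
ΔCS = ½(275 + 352.5)(91 − 75.5) = 4863.125; ΔPS = ½(275 + 352.5)(106.5 − 91) = 4863.125.
Government spending = 31 × 352.5 = 10927.5.
DWL = ½ × 31 × (352.5 − 275) = 1201.25; fraction = 1201.25 / 10927.5 = 31/282.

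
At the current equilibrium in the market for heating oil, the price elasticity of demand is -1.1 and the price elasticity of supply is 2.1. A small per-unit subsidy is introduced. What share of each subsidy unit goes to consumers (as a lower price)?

Consumer share = 0.65625

For a small subsidy around the equilibrium, the benefit split depends on the relative slopes, which at a point are proportional to the elasticities.
Buyer share = εs/(εs + |εd|) = 2.1/(2.1 + 1.1) = 0.65625; seller share = |εd|/(εs + |εd|) = 0.34375.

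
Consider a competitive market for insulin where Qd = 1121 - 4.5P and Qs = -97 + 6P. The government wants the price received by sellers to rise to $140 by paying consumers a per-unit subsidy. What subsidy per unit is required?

Required subsidy s = $56 per unit

At a seller price of 140, quantity supplied is -97 + 6·140 = 743.
Buyers absorb 743 only when they pay Pb with 1121 − 4.5·Pb = 743, i.e. Pb = 84.
s = Ps − Pb = 140 − 84 = 56.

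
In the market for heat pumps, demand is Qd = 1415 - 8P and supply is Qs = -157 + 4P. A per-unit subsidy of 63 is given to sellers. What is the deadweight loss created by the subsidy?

Deadweight loss = 5292

Pre-subsidy: 1415 - 8P = -157 + 4P gives P* = 131, Q* = 367.
With the subsidy, sellers receive Ps = Pb + 63 for each unit, where Pb is the price buyers pay.
Supply in terms of Pb becomes Qs = -157 + 4(Pb + 63) = 95 + 4Pb. Setting this equal to demand: 1415 - 8Pb = 95 + 4Pb, so Pb = 110.
Sellers receive Ps = 110 + 63 = 173; Q' = 1415 − 8·110 = 535.
The subsidy expands output by 535 − 367 = 168 past the efficient level; on those units the gap between marginal cost and willingness to pay runs from 0 up to 63.
DWL = ½ × 63 × 168 = 5292.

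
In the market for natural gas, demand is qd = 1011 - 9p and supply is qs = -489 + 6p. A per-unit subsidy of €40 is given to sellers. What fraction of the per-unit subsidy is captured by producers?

Pre-subsidy: 1011 - 9p = -489 + 6p gives p* = 100, q* = 111.
With the subsidy, sellers receive ps = pb + 40 for each unit, where pb is the price buyers pay.
Supply in terms of pb becomes qs = -489 + 6(pb + 40) = -249 + 6pb. Setting this equal to demand: 1011 - 9pb = -249 + 6pb, so pb = 84.
Sellers receive ps = 84 + 40 = 124; q' = 1011 − 9·84 = 255.
Buyers' price falls by p* − pb = 100 − 84 = 16; sellers' price rises by ps − p* = 124 − 100 = 24.
So producers capture 24/40 = 0.6 of each unit of subsidy.

Producer share = 0.6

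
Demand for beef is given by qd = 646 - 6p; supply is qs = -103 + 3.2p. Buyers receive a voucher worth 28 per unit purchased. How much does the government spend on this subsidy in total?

Pre-subsidy: 646 - 6p = -103 + 3.2p gives p* = 3745/46, q* = 3623/23.
With the rebate, buyers effectively pay pb = ps − 28, where ps is the price sellers receive.
Demand in terms of ps becomes qd = 646 − 6(ps − 28) = 814 - 6ps. Setting this equal to supply: 814 - 6ps = -103 + 3.2ps, so ps = 4585/46.
Buyers pay pb = 4585/46 − 28 = 3297/46; q' = -103 + 3.2·(4585/46) = 4967/23.
Government outlay = subsidy × quantity = 28 × 4967/23 = 139076/23.

Government cost = 139076/23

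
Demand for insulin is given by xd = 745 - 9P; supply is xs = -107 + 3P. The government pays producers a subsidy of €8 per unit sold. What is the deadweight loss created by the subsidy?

Deadweight loss = €72

Pre-subsidy: 745 - 9P = -107 + 3P gives P* = 71, x* = 106.
With the subsidy, sellers receive Ps = Pb + 8 for each unit, where Pb is the price buyers pay.
Supply in terms of Pb becomes xs = -107 + 3(Pb + 8) = -83 + 3Pb. Setting this equal to demand: 745 - 9Pb = -83 + 3Pb, so Pb = 69.
Sellers receive Ps = 69 + 8 = 77; x' = 745 − 9·69 = 124.
The subsidy expands output by 124 − 106 = 18 past the efficient level; on those units the gap between marginal cost and willingness to pay runs from 0 up to 8.
DWL = ½ × 8 × 18 = 72.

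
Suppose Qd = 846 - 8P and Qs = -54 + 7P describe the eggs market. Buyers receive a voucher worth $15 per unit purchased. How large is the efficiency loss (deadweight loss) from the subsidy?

Pre-subsidy: 846 - 8P = -54 + 7P gives P* = 60, Q* = 366.
With the rebate, buyers effectively pay Pb = Ps − 15, where Ps is the price sellers receive.
Demand in terms of Ps becomes Qd = 846 − 8(Ps − 15) = 966 - 8Ps. Setting this equal to supply: 966 - 8Ps = -54 + 7Ps, so Ps = 68.
Buyers pay Pb = 68 − 15 = 53; Q' = -54 + 7·68 = 422.
The subsidy expands output by 422 − 366 = 56 past the efficient level; on those units the gap between marginal cost and willingness to pay runs from 0 up to 15.
DWL = ½ × 15 × 56 = 420.

Deadweight loss = $420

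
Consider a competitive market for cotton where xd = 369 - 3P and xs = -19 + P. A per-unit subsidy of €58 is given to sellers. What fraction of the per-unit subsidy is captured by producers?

Pre-subsidy: 369 - 3P = -19 + P gives P* = 97, x* = 78.
With the subsidy, sellers receive Ps = Pb + 58 for each unit, where Pb is the price buyers pay.
Supply in terms of Pb becomes xs = -19 + 1(Pb + 58) = 39 + Pb. Setting this equal to demand: 369 - 3Pb = 39 + Pb, so Pb = 82.5.
Sellers receive Ps = 82.5 + 58 = 140.5; x' = 369 − 3·82.5 = 121.5.
Buyers' price falls by P* − Pb = 97 − 82.5 = 14.5; sellers' price rises by Ps − P* = 140.5 − 97 = 43.5.
So producers capture 43.5/58 = 0.75 of each unit of subsidy.

Producer share = 0.75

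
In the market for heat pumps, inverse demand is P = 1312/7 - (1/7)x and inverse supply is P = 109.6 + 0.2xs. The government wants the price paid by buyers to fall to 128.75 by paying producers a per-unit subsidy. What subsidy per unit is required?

At a buyer price of 128.75, quantity demanded is 1312 − 7·128.75 = 410.75.
Sellers supply 410.75 only when they receive Ps = 109.6 + 0.2·410.75 = 191.75.
s = Ps − Pb = 191.75 − 128.75 = 63.

Required subsidy s = 63 per unit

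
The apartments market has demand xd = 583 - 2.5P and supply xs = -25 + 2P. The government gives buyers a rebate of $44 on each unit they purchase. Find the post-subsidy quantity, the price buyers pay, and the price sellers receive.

Pre-subsidy: 583 - 2.5P = -25 + 2P gives P* = 1216/9, x* = 2207/9.
With the rebate, buyers effectively pay Pb = Ps − 44, where Ps is the price sellers receive.
Demand in terms of Ps becomes xd = 583 − 2.5(Ps − 44) = 693 - 2.5Ps. Setting this equal to supply: 693 - 2.5Ps = -25 + 2Ps, so Ps = 1436/9.
Buyers pay Pb = 1436/9 − 44 = 1040/9; x' = -25 + 2·(1436/9) = 2647/9.

x' = 2647/9; buyers pay 1040/9; sellers receive 1436/9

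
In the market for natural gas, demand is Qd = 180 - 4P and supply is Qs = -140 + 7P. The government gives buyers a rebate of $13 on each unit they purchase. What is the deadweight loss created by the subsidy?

Deadweight loss = 2366/11

Pre-subsidy: 180 - 4P = -140 + 7P gives P* = 320/11, Q* = 700/11.
With the rebate, buyers effectively pay Pb = Ps − 13, where Ps is the price sellers receive.
Demand in terms of Ps becomes Qd = 180 − 4(Ps − 13) = 232 - 4Ps. Setting this equal to supply: 232 - 4Ps = -140 + 7Ps, so Ps = 372/11.
Buyers pay Pb = 372/11 − 13 = 229/11; Q' = -140 + 7·(372/11) = 1064/11.
The subsidy expands output by 1064/11 − 700/11 = 364/11 past the efficient level; on those units the gap between marginal cost and willingness to pay runs from 0 up to 13.
DWL = ½ × 13 × 364/11 = 2366/11.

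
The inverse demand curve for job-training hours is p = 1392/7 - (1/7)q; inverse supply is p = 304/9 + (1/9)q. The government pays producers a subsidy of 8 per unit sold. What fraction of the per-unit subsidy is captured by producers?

Producer share = 0.4375

Pre-subsidy: 1392/7 - (1/7)q = 304/9 + (1/9)q gives q* = 650 and p* = 106.
With the subsidy, sellers receive ps = pb + 8 for each unit, where pb is the price buyers pay.
On the curves, pb = 1392/7 - (1/7)q and ps = 304/9 + (1/9)q; the wedge ps − pb = 8 gives 304/9 + (1/9)q − (1392/7 - (1/7)q) = 8, so q' = 681.5.
Then pb = 1392/7 − (1/7)·681.5 = 101.5 and ps = 304/9 + (1/9)·681.5 = 109.5.
Buyers' price falls by p* − pb = 106 − 101.5 = 4.5; sellers' price rises by ps − p* = 109.5 − 106 = 3.5.
So producers capture 3.5/8 = 0.4375 of each unit of subsidy.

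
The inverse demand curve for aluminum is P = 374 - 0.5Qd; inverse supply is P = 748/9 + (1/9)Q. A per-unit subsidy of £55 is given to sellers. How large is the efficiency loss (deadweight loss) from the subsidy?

Deadweight loss = £2475

Pre-subsidy: 374 - 0.5Q = 748/9 + (1/9)Q gives Q* = 476 and P* = 136.
With the subsidy, sellers receive Ps = Pb + 55 for each unit, where Pb is the price buyers pay.
On the curves, Pb = 374 - 0.5Q and Ps = 748/9 + (1/9)Q; the wedge Ps − Pb = 55 gives 748/9 + (1/9)Q − (374 - 0.5Q) = 55, so Q' = 566.
Then Pb = 374 − 0.5·566 = 91 and Ps = 748/9 + (1/9)·566 = 146.
The subsidy expands output by 566 − 476 = 90 past the efficient level; on those units the gap between marginal cost and willingness to pay runs from 0 up to 55.
DWL = ½ × 55 × 90 = 2475.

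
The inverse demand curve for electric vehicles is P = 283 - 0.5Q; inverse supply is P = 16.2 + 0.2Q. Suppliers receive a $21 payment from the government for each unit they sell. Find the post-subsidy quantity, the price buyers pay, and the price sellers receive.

Q' = 2878/7; buyers pay 542/7; sellers receive 689/7

Pre-subsidy: 283 - 0.5Q = 16.2 + 0.2Q gives Q* = 2668/7 and P* = 647/7.
With the subsidy, sellers receive Ps = Pb + 21 for each unit, where Pb is the price buyers pay.
On the curves, Pb = 283 - 0.5Q and Ps = 16.2 + 0.2Q; the wedge Ps − Pb = 21 gives 16.2 + 0.2Q − (283 - 0.5Q) = 21, so Q' = 2878/7.
Then Pb = 283 − 0.5·(2878/7) = 542/7 and Ps = 16.2 + 0.2·(2878/7) = 689/7.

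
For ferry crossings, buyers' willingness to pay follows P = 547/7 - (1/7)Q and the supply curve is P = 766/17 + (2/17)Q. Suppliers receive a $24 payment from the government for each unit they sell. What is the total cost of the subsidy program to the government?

Government cost = 163032/31

Pre-subsidy: 547/7 - (1/7)Q = 766/17 + (2/17)Q gives Q* = 127 and P* = 60.
With the subsidy, sellers receive Ps = Pb + 24 for each unit, where Pb is the price buyers pay.
On the curves, Pb = 547/7 - (1/7)Q and Ps = 766/17 + (2/17)Q; the wedge Ps − Pb = 24 gives 766/17 + (2/17)Q − (547/7 - (1/7)Q) = 24, so Q' = 6793/31.
Then Pb = 547/7 − (1/7)·(6793/31) = 1452/31 and Ps = 766/17 + (2/17)·(6793/31) = 2196/31.
Government outlay = subsidy × quantity = 24 × 6793/31 = 163032/31.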